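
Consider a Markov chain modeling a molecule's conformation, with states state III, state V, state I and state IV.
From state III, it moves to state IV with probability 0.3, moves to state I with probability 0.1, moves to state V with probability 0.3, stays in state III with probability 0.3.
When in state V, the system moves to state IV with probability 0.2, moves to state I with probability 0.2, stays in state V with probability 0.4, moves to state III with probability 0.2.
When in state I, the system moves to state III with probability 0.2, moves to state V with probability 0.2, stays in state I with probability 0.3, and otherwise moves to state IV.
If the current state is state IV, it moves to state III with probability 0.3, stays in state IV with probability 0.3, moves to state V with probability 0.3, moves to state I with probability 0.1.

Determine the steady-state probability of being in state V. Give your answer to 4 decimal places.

0.3151

Let the stationary distribution be π with π = πP and π_1 + π_2 + π_3 + π_4 = 1.
π_1 = 0.3·π_1 + 0.2·π_2 + 0.2·π_3 + 0.3·π_4
π_2 = 0.3·π_1 + 0.4·π_2 + 0.2·π_3 + 0.3·π_4
π_3 = 0.1·π_1 + 0.2·π_2 + 0.3·π_3 + 0.1·π_4
Solving with the normalization constraint gives π = (0.2521, 0.3151, 0.1644, 0.2685).
So the stationary probability of state V is 0.3151.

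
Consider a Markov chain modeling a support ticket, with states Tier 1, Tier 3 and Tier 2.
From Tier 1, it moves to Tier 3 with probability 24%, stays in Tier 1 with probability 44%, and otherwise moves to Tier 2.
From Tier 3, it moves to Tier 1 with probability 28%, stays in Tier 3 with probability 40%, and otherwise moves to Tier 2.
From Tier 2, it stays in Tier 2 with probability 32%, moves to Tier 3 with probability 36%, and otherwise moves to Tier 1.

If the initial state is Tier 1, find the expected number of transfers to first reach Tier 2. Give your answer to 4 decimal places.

Let t(s) be the expected number of transfers to first reach Tier 2 from state s, with t(Tier 2) = 0. Conditioning on the first transfer:
t(Tier 1) = 1 + 0.44·t(Tier 1) + 0.24·t(Tier 3)
t(Tier 3) = 1 + 0.28·t(Tier 1) + 0.4·t(Tier 3)
Solving: t(Tier 1) = 3.1250, t(Tier 3) = 3.1250.
Expected transfers from Tier 1 to Tier 2: 3.1250.

3.1250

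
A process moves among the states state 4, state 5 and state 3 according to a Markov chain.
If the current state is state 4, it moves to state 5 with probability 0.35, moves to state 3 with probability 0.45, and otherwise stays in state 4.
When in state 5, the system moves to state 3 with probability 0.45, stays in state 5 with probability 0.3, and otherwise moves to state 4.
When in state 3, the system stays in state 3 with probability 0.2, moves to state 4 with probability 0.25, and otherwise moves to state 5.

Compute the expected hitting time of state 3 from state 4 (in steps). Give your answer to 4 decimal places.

2.2222

Let t(s) be the expected number of steps to first reach state 3 from state s, with t(state 3) = 0. Conditioning on the first step:
t(state 4) = 1 + 0.2·t(state 4) + 0.35·t(state 5)
t(state 5) = 1 + 0.25·t(state 4) + 0.3·t(state 5)
Solving: t(state 4) = 2.2222, t(state 5) = 2.2222.
Expected steps from state 4 to state 3: 2.2222.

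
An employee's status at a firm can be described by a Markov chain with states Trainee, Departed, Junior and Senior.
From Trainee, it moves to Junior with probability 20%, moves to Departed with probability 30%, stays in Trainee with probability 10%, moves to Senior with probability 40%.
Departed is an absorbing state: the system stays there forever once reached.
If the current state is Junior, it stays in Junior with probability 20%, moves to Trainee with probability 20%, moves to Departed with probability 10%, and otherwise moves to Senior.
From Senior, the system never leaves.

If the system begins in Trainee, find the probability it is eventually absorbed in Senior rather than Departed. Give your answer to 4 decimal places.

0.6176

Let h(s) be the probability of absorption at Senior starting from transient state s. Then h(Senior) = 1 and h(Departed) = 0. By first-step analysis:
h(Trainee) = 0.1·h(Trainee) + 0.3·0 + 0.2·h(Junior) + 0.4·1
h(Junior) = 0.2·h(Trainee) + 0.1·0 + 0.2·h(Junior) + 0.5·1
Solving: h(Trainee) = 0.6176, h(Junior) = 0.7794.
Starting from Trainee, the probability is 0.6176.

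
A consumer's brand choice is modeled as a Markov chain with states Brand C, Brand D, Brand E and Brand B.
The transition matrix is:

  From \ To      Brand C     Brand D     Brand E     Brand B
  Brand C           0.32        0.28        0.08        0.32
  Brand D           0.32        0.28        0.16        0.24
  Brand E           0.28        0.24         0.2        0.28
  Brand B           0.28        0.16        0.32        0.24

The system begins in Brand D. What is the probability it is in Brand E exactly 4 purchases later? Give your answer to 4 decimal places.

0.1867

Propagate the distribution vector 4 purchases from Brand D.
After 0 purchases: (0.0000, 1.0000, 0.0000, 0.0000)
After 1 purchase: (0.3200, 0.2800, 0.1600, 0.2400)
After 2 purchases: (0.3040, 0.2448, 0.1792, 0.2720)
After 3 purchases: (0.3020, 0.2402, 0.1864, 0.2715)
After 4 purchases: (0.3017, 0.2400, 0.1867, 0.2716)
P(in Brand E after 4 purchases) = 0.1867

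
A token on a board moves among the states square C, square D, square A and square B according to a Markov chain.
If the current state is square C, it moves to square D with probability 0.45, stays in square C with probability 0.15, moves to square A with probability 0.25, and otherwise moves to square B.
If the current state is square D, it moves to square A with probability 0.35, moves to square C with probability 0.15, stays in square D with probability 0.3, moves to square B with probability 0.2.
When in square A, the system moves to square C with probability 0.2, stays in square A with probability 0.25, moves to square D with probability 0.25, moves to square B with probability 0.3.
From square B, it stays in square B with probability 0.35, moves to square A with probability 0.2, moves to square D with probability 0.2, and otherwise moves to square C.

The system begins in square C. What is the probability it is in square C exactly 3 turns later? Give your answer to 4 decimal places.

0.1884

Propagate the distribution vector 3 turns from square C.
After 0 turns: (1.0000, 0.0000, 0.0000, 0.0000)
After 1 turn: (0.1500, 0.4500, 0.2500, 0.1500)
After 2 turns: (0.1775, 0.2950, 0.2875, 0.2400)
After 3 turns: (0.1884, 0.2883, 0.2675, 0.2559)
P(in square C after 3 turns) = 0.1884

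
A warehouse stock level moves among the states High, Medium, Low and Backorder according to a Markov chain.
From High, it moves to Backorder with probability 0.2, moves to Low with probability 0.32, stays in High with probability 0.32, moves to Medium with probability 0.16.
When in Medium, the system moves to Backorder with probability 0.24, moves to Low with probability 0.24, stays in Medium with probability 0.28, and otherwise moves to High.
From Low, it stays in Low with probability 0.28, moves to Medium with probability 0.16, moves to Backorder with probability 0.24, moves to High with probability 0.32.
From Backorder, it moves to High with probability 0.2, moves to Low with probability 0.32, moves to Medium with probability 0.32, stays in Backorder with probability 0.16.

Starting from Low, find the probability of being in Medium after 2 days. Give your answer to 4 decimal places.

0.2176

Propagate the distribution vector 2 days from Low.
After 0 days: (0.0000, 0.0000, 1.0000, 0.0000)
After 1 day: (0.3200, 0.1600, 0.2800, 0.2400)
After 2 days: (0.2784, 0.2176, 0.2960, 0.2080)
P(in Medium after 2 days) = 0.2176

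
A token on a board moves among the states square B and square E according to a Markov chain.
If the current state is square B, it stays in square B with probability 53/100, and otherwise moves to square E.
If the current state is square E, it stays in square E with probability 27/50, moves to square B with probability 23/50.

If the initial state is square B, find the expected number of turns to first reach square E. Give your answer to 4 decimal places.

2.1277

Let t(s) be the expected number of turns to first reach square E from state s, with t(square E) = 0. Conditioning on the first turn:
t(square B) = 1 + 0.53·t(square B)
Solving: t(square B) = 2.1277.
Expected turns from square B to square E: 2.1277.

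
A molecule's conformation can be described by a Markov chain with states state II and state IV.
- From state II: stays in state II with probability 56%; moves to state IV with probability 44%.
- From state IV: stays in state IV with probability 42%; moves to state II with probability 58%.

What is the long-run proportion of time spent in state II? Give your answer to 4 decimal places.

0.5686

Let the stationary distribution be π with π = πP and π_1 + π_2 = 1.
π_1 = 0.56·π_1 + 0.58·π_2
Solving with the normalization constraint gives π = (0.5686, 0.4314).
So the stationary probability of state II is 0.5686.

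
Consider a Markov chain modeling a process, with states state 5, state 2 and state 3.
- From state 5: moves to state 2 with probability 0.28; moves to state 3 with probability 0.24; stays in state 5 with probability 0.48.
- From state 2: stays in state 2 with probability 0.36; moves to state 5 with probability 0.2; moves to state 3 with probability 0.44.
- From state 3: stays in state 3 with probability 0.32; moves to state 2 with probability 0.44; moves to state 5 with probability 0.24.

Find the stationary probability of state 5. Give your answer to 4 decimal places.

Let the stationary distribution be π with π = πP and π_1 + π_2 + π_3 = 1.
π_1 = 0.48·π_1 + 0.2·π_2 + 0.24·π_3
π_2 = 0.28·π_1 + 0.36·π_2 + 0.44·π_3
Solving with the normalization constraint gives π = (0.2967, 0.3635, 0.3399).
So the stationary probability of state 5 is 0.2967.

0.2967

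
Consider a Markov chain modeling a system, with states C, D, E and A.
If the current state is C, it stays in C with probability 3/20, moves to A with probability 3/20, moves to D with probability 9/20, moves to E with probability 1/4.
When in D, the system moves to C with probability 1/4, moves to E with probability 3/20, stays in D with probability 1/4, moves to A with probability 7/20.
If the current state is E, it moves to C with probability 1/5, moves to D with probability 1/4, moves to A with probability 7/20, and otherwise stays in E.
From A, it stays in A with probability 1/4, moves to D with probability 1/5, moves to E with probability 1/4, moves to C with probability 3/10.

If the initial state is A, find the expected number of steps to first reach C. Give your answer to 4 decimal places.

Let t(s) be the expected number of steps to first reach C from state s, with t(C) = 0. Conditioning on the first step:
t(D) = 1 + 0.25·t(D) + 0.15·t(E) + 0.35·t(A)
t(E) = 1 + 0.25·t(D) + 0.2·t(E) + 0.35·t(A)
t(A) = 1 + 0.2·t(D) + 0.25·t(E) + 0.25·t(A)
Solving: t(D) = 3.9011, t(E) = 4.1064, t(A) = 3.7424.
Expected steps from A to C: 3.7424.

3.7424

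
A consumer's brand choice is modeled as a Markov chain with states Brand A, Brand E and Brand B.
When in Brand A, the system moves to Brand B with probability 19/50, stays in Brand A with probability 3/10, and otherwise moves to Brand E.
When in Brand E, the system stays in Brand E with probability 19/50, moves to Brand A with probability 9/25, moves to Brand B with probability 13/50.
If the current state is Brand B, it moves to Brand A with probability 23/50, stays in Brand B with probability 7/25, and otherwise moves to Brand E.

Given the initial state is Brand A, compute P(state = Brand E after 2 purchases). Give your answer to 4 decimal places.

0.3164

Sum over the intermediate state after 1 purchase:
P = P(Brand A→Brand A)·P(Brand A→Brand E) + P(Brand A→Brand E)·P(Brand E→Brand E) + P(Brand A→Brand B)·P(Brand B→Brand E)
  = 0.3×0.32 + 0.32×0.38 + 0.38×0.26
  = 0.0960 + 0.1216 + 0.0988 = 0.3164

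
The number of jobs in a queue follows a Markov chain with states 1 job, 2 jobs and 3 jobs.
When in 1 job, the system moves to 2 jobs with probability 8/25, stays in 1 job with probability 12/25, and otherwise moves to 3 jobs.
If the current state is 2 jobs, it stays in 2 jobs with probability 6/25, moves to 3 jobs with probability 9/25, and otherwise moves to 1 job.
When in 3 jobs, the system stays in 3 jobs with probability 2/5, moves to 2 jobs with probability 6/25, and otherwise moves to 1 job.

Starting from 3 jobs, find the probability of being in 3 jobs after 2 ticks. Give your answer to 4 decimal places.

Sum over the intermediate state after 1 tick:
P = P(3 jobs→1 job)·P(1 job→3 jobs) + P(3 jobs→2 jobs)·P(2 jobs→3 jobs) + P(3 jobs→3 jobs)·P(3 jobs→3 jobs)
  = 0.36×0.2 + 0.24×0.36 + 0.4×0.4
  = 0.0720 + 0.0864 + 0.1600 = 0.3184

0.3184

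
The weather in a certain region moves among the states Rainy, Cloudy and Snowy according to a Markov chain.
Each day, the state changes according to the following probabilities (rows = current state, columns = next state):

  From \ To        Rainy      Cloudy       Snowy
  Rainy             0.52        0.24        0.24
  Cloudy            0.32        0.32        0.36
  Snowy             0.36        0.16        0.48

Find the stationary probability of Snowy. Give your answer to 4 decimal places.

0.3521

Let the stationary distribution be π with π = πP and π_1 + π_2 + π_3 = 1.
π_1 = 0.52·π_1 + 0.32·π_2 + 0.36·π_3
π_2 = 0.24·π_1 + 0.32·π_2 + 0.16·π_3
Solving with the normalization constraint gives π = (0.4176, 0.2302, 0.3521).
So the stationary probability of Snowy is 0.3521.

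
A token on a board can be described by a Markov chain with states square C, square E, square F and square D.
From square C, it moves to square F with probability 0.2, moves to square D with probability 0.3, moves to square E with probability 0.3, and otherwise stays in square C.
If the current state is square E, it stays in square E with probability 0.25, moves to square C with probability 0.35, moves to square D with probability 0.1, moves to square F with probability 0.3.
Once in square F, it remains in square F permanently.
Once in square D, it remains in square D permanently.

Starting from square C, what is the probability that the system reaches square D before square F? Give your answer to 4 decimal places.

0.5152

Let h(s) be the probability of absorption at square D starting from transient state s. Then h(square D) = 1 and h(square F) = 0. By first-step analysis:
h(square C) = 0.2·h(square C) + 0.3·h(square E) + 0.2·0 + 0.3·1
h(square E) = 0.35·h(square C) + 0.25·h(square E) + 0.3·0 + 0.1·1
Solving: h(square C) = 0.5152, h(square E) = 0.3737.
Starting from square C, the probability is 0.5152.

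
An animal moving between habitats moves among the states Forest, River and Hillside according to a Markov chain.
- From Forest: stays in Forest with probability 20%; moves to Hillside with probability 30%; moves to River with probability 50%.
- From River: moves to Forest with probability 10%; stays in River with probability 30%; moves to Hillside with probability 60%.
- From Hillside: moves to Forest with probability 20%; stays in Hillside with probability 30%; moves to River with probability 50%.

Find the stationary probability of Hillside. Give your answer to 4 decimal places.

Let the stationary distribution be π with π = πP and π_1 + π_2 + π_3 = 1.
π_1 = 0.2·π_1 + 0.1·π_2 + 0.2·π_3
π_2 = 0.5·π_1 + 0.3·π_2 + 0.5·π_3
Solving with the normalization constraint gives π = (0.1583, 0.4167, 0.4250).
So the stationary probability of Hillside is 0.4250.

0.4250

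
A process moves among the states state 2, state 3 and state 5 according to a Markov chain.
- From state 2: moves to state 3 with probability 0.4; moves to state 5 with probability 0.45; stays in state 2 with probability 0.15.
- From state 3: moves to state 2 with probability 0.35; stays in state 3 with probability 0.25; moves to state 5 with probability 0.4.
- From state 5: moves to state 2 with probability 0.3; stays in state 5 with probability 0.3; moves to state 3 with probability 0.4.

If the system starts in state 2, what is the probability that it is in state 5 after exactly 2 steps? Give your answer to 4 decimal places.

Sum over the intermediate state after 1 step:
P = P(state 2→state 2)·P(state 2→state 5) + P(state 2→state 3)·P(state 3→state 5) + P(state 2→state 5)·P(state 5→state 5)
  = 0.15×0.45 + 0.4×0.4 + 0.45×0.3
  = 0.0675 + 0.1600 + 0.1350 = 0.3625

0.3625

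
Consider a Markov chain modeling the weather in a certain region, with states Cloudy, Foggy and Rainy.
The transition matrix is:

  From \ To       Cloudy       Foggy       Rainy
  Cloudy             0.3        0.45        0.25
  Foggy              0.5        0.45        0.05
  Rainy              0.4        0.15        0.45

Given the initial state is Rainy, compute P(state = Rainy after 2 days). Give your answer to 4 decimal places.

Sum over the intermediate state after 1 day:
P = P(Rainy→Cloudy)·P(Cloudy→Rainy) + P(Rainy→Foggy)·P(Foggy→Rainy) + P(Rainy→Rainy)·P(Rainy→Rainy)
  = 0.4×0.25 + 0.15×0.05 + 0.45×0.45
  = 0.1000 + 0.0075 + 0.2025 = 0.3100

0.3100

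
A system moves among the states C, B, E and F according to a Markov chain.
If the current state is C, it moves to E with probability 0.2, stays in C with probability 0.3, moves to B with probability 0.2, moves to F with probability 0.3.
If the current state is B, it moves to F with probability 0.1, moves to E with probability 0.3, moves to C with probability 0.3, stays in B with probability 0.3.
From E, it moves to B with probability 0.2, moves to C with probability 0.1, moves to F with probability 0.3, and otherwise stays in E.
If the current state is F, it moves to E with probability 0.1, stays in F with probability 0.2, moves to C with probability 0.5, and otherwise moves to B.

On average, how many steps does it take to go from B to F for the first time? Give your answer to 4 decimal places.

4.7826

Let t(s) be the expected number of steps to first reach F from state s, with t(F) = 0. Conditioning on the first step:
t(C) = 1 + 0.3·t(C) + 0.2·t(B) + 0.2·t(E)
t(B) = 1 + 0.3·t(C) + 0.3·t(B) + 0.3·t(E)
t(E) = 1 + 0.1·t(C) + 0.2·t(B) + 0.4·t(E)
Solving: t(C) = 3.9130, t(B) = 4.7826, t(E) = 3.9130.
Expected steps from B to F: 4.7826.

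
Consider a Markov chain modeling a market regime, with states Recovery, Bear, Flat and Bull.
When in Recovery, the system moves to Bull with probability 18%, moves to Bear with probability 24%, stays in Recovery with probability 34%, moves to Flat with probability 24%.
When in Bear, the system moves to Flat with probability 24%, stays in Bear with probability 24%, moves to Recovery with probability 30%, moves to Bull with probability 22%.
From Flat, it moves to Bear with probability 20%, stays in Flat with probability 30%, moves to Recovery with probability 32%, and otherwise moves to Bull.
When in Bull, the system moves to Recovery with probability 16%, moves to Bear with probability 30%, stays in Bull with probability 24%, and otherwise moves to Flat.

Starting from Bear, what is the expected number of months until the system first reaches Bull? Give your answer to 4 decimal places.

5.0742

Let t(s) be the expected number of months to first reach Bull from state s, with t(Bull) = 0. Conditioning on the first month:
t(Recovery) = 1 + 0.34·t(Recovery) + 0.24·t(Bear) + 0.24·t(Flat)
t(Bear) = 1 + 0.3·t(Recovery) + 0.24·t(Bear) + 0.24·t(Flat)
t(Flat) = 1 + 0.32·t(Recovery) + 0.2·t(Bear) + 0.3·t(Flat)
Solving: t(Recovery) = 5.2857, t(Bear) = 5.0742, t(Flat) = 5.2946.
Expected months from Bear to Bull: 5.0742.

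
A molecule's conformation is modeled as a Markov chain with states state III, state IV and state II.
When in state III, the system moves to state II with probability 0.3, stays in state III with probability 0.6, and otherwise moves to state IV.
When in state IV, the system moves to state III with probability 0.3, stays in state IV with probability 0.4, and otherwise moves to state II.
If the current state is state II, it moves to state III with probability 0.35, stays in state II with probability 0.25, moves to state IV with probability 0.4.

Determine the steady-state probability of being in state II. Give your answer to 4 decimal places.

Let the stationary distribution be π with π = πP and π_1 + π_2 + π_3 = 1.
π_1 = 0.6·π_1 + 0.3·π_2 + 0.35·π_3
π_2 = 0.1·π_1 + 0.4·π_2 + 0.4·π_3
Solving with the normalization constraint gives π = (0.4490, 0.2653, 0.2857).
So the stationary probability of state II is 0.2857.

0.2857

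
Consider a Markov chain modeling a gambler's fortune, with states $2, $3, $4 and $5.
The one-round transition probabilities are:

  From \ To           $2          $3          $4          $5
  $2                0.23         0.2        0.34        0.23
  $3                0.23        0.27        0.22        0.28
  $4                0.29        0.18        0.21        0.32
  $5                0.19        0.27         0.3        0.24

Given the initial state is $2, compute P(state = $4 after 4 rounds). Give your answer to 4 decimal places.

Propagate the distribution vector 4 rounds from $2.
After 0 rounds: (1.0000, 0.0000, 0.0000, 0.0000)
After 1 round: (0.2300, 0.2000, 0.3400, 0.2300)
After 2 rounds: (0.2412, 0.2233, 0.2626, 0.2729)
After 3 rounds: (0.2348, 0.2295, 0.2682, 0.2675)
After 4 rounds: (0.2354, 0.2294, 0.2669, 0.2683)
P(in $4 after 4 rounds) = 0.2669

0.2669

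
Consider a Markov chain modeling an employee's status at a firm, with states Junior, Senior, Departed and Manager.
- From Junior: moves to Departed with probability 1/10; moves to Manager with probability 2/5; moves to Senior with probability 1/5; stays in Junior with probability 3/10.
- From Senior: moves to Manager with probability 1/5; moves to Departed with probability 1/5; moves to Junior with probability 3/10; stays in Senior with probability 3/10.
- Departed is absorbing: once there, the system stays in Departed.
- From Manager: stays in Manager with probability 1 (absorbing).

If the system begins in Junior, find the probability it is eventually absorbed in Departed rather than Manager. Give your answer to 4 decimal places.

0.2558

Let h(s) be the probability of absorption at Departed starting from transient state s. Then h(Departed) = 1 and h(Manager) = 0. By first-step analysis:
h(Junior) = 0.3·h(Junior) + 0.2·h(Senior) + 0.1·1 + 0.4·0
h(Senior) = 0.3·h(Junior) + 0.3·h(Senior) + 0.2·1 + 0.2·0
Solving: h(Junior) = 0.2558, h(Senior) = 0.3953.
Starting from Junior, the probability is 0.2558.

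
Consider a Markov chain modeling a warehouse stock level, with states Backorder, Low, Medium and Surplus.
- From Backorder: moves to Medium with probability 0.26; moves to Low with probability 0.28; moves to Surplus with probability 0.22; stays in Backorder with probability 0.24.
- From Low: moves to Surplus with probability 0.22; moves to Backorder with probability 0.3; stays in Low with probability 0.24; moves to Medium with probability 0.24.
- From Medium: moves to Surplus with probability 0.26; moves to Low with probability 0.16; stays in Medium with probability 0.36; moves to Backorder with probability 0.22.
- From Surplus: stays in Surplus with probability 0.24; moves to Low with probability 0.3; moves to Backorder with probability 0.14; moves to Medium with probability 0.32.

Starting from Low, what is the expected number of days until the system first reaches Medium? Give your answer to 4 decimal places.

3.8031

Let t(s) be the expected number of days to first reach Medium from state s, with t(Medium) = 0. Conditioning on the first day:
t(Backorder) = 1 + 0.24·t(Backorder) + 0.28·t(Low) + 0.22·t(Surplus)
t(Low) = 1 + 0.3·t(Backorder) + 0.24·t(Low) + 0.22·t(Surplus)
t(Surplus) = 1 + 0.14·t(Backorder) + 0.3·t(Low) + 0.24·t(Surplus)
Solving: t(Backorder) = 3.7314, t(Low) = 3.8031, t(Surplus) = 3.5044.
Expected days from Low to Medium: 3.8031.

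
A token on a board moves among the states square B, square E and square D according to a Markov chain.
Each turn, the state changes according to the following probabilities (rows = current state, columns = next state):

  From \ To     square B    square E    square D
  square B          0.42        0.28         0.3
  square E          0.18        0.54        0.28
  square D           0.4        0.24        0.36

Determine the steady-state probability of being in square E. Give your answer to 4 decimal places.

Let the stationary distribution be π with π = πP and π_1 + π_2 + π_3 = 1.
π_1 = 0.42·π_1 + 0.18·π_2 + 0.4·π_3
π_2 = 0.28·π_1 + 0.54·π_2 + 0.24·π_3
Solving with the normalization constraint gives π = (0.3270, 0.3615, 0.3115).
So the stationary probability of square E is 0.3615.

0.3615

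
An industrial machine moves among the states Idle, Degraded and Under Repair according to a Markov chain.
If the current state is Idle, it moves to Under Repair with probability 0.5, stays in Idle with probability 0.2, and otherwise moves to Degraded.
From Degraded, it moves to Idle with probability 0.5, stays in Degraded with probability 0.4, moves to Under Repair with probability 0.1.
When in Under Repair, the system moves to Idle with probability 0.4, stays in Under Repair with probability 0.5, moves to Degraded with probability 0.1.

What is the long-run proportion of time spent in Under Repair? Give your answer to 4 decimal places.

0.4024

Let the stationary distribution be π with π = πP and π_1 + π_2 + π_3 = 1.
π_1 = 0.2·π_1 + 0.5·π_2 + 0.4·π_3
π_2 = 0.3·π_1 + 0.4·π_2 + 0.1·π_3
Solving with the normalization constraint gives π = (0.3537, 0.2439, 0.4024).
So the stationary probability of Under Repair is 0.4024.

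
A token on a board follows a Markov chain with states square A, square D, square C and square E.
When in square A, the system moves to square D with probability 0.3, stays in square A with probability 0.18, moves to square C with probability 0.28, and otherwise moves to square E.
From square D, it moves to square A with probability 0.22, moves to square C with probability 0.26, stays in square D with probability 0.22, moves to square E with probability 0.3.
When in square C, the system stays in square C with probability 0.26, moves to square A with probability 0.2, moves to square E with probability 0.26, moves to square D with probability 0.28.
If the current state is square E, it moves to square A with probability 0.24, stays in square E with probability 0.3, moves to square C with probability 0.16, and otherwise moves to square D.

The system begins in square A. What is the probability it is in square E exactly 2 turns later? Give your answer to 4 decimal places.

Propagate the distribution vector 2 turns from square A.
After 0 turns: (1.0000, 0.0000, 0.0000, 0.0000)
After 1 turn: (0.1800, 0.3000, 0.2800, 0.2400)
After 2 turns: (0.2120, 0.2704, 0.2396, 0.2780)
P(in square E after 2 turns) = 0.2780

0.2780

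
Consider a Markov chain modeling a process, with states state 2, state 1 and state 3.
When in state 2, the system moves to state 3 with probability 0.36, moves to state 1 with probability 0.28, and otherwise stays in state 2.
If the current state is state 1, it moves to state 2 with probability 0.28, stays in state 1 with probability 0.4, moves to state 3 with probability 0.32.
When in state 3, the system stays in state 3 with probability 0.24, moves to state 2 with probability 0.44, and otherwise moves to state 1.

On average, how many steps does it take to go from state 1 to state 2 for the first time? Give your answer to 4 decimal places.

Let t(s) be the expected number of steps to first reach state 2 from state s, with t(state 2) = 0. Conditioning on the first step:
t(state 1) = 1 + 0.4·t(state 1) + 0.32·t(state 3)
t(state 3) = 1 + 0.32·t(state 1) + 0.24·t(state 3)
Solving: t(state 1) = 3.0543, t(state 3) = 2.6018.
Expected steps from state 1 to state 2: 3.0543.

3.0543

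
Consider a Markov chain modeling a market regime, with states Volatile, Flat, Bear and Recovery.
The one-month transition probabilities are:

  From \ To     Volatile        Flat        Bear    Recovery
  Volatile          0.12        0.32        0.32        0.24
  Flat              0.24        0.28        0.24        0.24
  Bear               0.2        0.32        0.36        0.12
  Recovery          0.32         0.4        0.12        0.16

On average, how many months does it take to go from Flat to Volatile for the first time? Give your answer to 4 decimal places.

Let t(s) be the expected number of months to first reach Volatile from state s, with t(Volatile) = 0. Conditioning on the first month:
t(Flat) = 1 + 0.28·t(Flat) + 0.24·t(Bear) + 0.24·t(Recovery)
t(Bear) = 1 + 0.32·t(Flat) + 0.36·t(Bear) + 0.12·t(Recovery)
t(Recovery) = 1 + 0.4·t(Flat) + 0.12·t(Bear) + 0.16·t(Recovery)
Solving: t(Flat) = 4.0693, t(Bear) = 4.2988, t(Recovery) = 3.7423.
Expected months from Flat to Volatile: 4.0693.

4.0693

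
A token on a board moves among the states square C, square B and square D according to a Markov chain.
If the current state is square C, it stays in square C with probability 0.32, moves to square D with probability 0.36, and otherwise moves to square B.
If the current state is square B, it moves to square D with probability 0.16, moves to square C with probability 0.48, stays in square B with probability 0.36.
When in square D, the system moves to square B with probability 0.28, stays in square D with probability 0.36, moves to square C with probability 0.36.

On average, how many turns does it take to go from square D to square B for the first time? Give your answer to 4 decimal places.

Let t(s) be the expected number of turns to first reach square B from state s, with t(square B) = 0. Conditioning on the first turn:
t(square C) = 1 + 0.32·t(square C) + 0.36·t(square D)
t(square D) = 1 + 0.36·t(square C) + 0.36·t(square D)
Solving: t(square C) = 3.2723, t(square D) = 3.4031.
Expected turns from square D to square B: 3.4031.

3.4031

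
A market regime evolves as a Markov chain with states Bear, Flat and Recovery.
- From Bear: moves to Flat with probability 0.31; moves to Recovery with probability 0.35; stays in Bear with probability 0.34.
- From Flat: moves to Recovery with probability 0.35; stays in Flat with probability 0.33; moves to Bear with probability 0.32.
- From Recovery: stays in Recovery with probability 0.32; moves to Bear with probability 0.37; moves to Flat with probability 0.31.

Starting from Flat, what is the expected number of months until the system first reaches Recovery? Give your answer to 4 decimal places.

2.8571

Let t(s) be the expected number of months to first reach Recovery from state s, with t(Recovery) = 0. Conditioning on the first month:
t(Bear) = 1 + 0.34·t(Bear) + 0.31·t(Flat)
t(Flat) = 1 + 0.32·t(Bear) + 0.33·t(Flat)
Solving: t(Bear) = 2.8571, t(Flat) = 2.8571.
Expected months from Flat to Recovery: 2.8571.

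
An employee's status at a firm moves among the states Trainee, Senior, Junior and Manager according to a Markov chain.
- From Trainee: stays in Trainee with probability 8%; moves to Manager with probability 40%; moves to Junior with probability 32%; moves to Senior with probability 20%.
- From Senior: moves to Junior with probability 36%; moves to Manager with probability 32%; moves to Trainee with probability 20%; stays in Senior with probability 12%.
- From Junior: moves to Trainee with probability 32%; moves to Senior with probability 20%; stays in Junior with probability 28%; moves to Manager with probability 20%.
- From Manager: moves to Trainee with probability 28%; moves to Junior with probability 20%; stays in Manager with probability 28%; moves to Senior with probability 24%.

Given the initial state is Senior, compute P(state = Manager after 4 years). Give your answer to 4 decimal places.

0.2922

Propagate the distribution vector 4 years from Senior.
After 0 years: (0.0000, 1.0000, 0.0000, 0.0000)
After 1 year: (0.2000, 0.1200, 0.3600, 0.3200)
After 2 years: (0.2448, 0.2032, 0.2720, 0.2800)
After 3 years: (0.2257, 0.1949, 0.2836, 0.2957)
After 4 years: (0.2306, 0.1962, 0.2810, 0.2922)
P(in Manager after 4 years) = 0.2922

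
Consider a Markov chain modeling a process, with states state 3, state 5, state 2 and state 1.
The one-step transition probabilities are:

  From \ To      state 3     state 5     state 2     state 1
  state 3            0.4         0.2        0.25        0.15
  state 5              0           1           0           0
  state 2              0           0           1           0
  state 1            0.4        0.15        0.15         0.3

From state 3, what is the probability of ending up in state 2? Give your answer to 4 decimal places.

0.5486

Let h(s) be the probability of absorption at state 2 starting from transient state s. Then h(state 2) = 1 and h(state 5) = 0. By first-step analysis:
h(state 3) = 0.4·h(state 3) + 0.2·0 + 0.25·1 + 0.15·h(state 1)
h(state 1) = 0.4·h(state 3) + 0.15·0 + 0.15·1 + 0.3·h(state 1)
Solving: h(state 3) = 0.5486, h(state 1) = 0.5278.
Starting from state 3, the probability is 0.5486.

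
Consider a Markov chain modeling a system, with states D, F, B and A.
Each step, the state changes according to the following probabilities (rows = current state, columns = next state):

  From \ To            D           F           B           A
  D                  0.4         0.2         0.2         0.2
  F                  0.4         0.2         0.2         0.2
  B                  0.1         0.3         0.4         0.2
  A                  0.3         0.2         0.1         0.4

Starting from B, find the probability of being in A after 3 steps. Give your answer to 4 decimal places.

Propagate the distribution vector 3 steps from B.
After 0 steps: (0.0000, 0.0000, 1.0000, 0.0000)
After 1 step: (0.1000, 0.3000, 0.4000, 0.2000)
After 2 steps: (0.2600, 0.2400, 0.2600, 0.2400)
After 3 steps: (0.2980, 0.2260, 0.2280, 0.2480)
P(in A after 3 steps) = 0.2480

0.2480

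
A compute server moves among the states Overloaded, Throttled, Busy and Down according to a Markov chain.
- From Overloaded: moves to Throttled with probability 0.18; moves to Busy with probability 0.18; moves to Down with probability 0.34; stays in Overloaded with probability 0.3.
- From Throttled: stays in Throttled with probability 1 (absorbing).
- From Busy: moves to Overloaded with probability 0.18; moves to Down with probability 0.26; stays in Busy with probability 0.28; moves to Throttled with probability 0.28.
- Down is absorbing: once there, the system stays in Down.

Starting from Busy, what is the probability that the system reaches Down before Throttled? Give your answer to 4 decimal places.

Let h(s) be the probability of absorption at Down starting from transient state s. Then h(Down) = 1 and h(Throttled) = 0. By first-step analysis:
h(Overloaded) = 0.3·h(Overloaded) + 0.18·0 + 0.18·h(Busy) + 0.34·1
h(Busy) = 0.18·h(Overloaded) + 0.28·0 + 0.28·h(Busy) + 0.26·1
Solving: h(Overloaded) = 0.6183, h(Busy) = 0.5157.
Starting from Busy, the probability is 0.5157.

0.5157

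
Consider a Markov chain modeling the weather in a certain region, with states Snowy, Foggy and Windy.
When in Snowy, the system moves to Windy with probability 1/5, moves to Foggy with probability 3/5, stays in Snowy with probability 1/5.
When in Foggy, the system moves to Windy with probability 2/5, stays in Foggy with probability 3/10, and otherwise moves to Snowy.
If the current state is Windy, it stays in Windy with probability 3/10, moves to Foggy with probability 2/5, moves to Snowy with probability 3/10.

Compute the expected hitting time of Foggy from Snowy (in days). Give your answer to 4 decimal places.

1.8000

Let t(s) be the expected number of days to first reach Foggy from state s, with t(Foggy) = 0. Conditioning on the first day:
t(Snowy) = 1 + 0.2·t(Snowy) + 0.2·t(Windy)
t(Windy) = 1 + 0.3·t(Snowy) + 0.3·t(Windy)
Solving: t(Snowy) = 1.8000, t(Windy) = 2.2000.
Expected days from Snowy to Foggy: 1.8000.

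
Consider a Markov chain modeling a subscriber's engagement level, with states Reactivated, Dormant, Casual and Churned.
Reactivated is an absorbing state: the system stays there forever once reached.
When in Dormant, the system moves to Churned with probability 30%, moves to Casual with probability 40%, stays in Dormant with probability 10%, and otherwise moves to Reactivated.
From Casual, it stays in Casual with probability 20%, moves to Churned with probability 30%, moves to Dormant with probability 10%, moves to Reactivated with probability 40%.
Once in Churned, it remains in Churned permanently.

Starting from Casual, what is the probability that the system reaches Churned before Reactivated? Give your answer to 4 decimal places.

Let h(s) be the probability of absorption at Churned starting from transient state s. Then h(Churned) = 1 and h(Reactivated) = 0. By first-step analysis:
h(Dormant) = 0.2·0 + 0.1·h(Dormant) + 0.4·h(Casual) + 0.3·1
h(Casual) = 0.4·0 + 0.1·h(Dormant) + 0.2·h(Casual) + 0.3·1
Solving: h(Dormant) = 0.5294, h(Casual) = 0.4412.
Starting from Casual, the probability is 0.4412.

0.4412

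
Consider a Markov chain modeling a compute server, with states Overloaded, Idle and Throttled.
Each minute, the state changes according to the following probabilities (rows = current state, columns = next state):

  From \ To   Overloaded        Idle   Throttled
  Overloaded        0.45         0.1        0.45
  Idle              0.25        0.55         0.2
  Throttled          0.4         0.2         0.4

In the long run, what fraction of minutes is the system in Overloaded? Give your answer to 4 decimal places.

Let the stationary distribution be π with π = πP and π_1 + π_2 + π_3 = 1.
π_1 = 0.45·π_1 + 0.25·π_2 + 0.4·π_3
π_2 = 0.1·π_1 + 0.55·π_2 + 0.2·π_3
Solving with the normalization constraint gives π = (0.3817, 0.2490, 0.3693).
So the stationary probability of Overloaded is 0.3817.

0.3817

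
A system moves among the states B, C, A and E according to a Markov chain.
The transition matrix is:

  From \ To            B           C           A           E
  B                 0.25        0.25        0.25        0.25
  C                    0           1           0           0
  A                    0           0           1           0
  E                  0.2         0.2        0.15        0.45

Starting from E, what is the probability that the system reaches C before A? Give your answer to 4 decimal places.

Let h(s) be the probability of absorption at C starting from transient state s. Then h(C) = 1 and h(A) = 0. By first-step analysis:
h(B) = 0.25·h(B) + 0.25·1 + 0.25·0 + 0.25·h(E)
h(E) = 0.2·h(B) + 0.2·1 + 0.15·0 + 0.45·h(E)
Solving: h(B) = 0.5172, h(E) = 0.5517.
Starting from E, the probability is 0.5517.

0.5517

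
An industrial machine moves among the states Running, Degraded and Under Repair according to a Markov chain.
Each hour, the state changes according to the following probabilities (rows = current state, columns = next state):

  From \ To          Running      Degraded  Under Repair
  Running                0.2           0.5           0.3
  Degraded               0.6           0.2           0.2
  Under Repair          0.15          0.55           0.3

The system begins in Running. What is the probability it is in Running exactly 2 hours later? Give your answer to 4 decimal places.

Sum over the intermediate state after 1 hour:
P = P(Running→Running)·P(Running→Running) + P(Running→Degraded)·P(Degraded→Running) + P(Running→Under Repair)·P(Under Repair→Running)
  = 0.2×0.2 + 0.5×0.6 + 0.3×0.15
  = 0.0400 + 0.3000 + 0.0450 = 0.3850

0.3850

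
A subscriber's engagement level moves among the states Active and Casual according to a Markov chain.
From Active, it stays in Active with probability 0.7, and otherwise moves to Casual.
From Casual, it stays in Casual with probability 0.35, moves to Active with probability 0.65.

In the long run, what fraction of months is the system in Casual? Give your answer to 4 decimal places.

Let the stationary distribution be π with π = πP and π_1 + π_2 = 1.
π_1 = 0.7·π_1 + 0.65·π_2
Solving with the normalization constraint gives π = (0.6842, 0.3158).
So the stationary probability of Casual is 0.3158.

0.3158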